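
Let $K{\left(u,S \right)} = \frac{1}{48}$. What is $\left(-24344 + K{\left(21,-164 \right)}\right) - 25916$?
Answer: $- \frac{2412479}{48} \approx -50260.0$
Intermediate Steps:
$K{\left(u,S \right)} = \frac{1}{48}$
$\left(-24344 + K{\left(21,-164 \right)}\right) - 25916 = \left(-24344 + \frac{1}{48}\right) - 25916 = - \frac{1168511}{48} - 25916 = - \frac{2412479}{48}$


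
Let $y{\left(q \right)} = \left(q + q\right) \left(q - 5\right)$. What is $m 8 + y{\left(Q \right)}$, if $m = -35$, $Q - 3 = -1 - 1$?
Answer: $-288$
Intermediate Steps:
$Q = 1$ ($Q = 3 - 2 = 1$)
$y{\left(q \right)} = 2 q \left(-5 + q\right)$
$m 8 + y{\left(Q \right)} = \left(-35\right) 8 + 2 \cdot 1 \left(-5 + 1\right) = -280 + 2 \cdot 1 \left(-4\right) = -280 - 8 = -288$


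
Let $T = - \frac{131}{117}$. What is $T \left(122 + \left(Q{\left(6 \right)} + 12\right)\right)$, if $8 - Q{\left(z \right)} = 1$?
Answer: $- \frac{6157}{39} \approx -157.87$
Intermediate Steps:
$Q{\left(z \right)} = 7$ ($Q{\left(z \right)} = 8 - 1 = 7$)
$T = - \frac{131}{117}$ ($T = \left(-131\right) \frac{1}{117} = - \frac{131}{117} \approx -1.1197$)
$T \left(122 + \left(Q{\left(6 \right)} + 12\right)\right) = - \frac{131 \left(122 + \left(7 + 12\right)\right)}{117} = - \frac{131 \left(122 + 19\right)}{117} = \left(- \frac{131}{117}\right) 141 = - \frac{6157}{39}$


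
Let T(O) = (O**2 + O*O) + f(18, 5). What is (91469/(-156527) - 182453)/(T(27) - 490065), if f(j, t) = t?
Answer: 2039922300/5462814661 ≈ 0.37342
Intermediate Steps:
T(O) = 5 + 2*O**2 (T(O) = (O**2 + O*O) + 5 = (O**2 + O**2) + 5 = 2*O**2 + 5 = 5 + 2*O**2)
(91469/(-156527) - 182453)/(T(27) - 490065) = (91469/(-156527) - 182453)/((5 + 2*27**2) - 490065) = (91469*(-1/156527) - 182453)/((5 + 2*729) - 490065) = (-13067/22361 - 182453)/((5 + 1458) - 490065) = -4079844600/(22361*(1463 - 490065)) = -4079844600/22361/(-488602) = -4079844600/22361*(-1/488602) = 2039922300/5462814661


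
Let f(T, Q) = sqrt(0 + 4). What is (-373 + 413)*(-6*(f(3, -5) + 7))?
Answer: -2160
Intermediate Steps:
f(T, Q) = 2 (f(T, Q) = sqrt(4) = 2)
(-373 + 413)*(-6*(f(3, -5) + 7)) = (-373 + 413)*(-6*(2 + 7)) = 40*(-6*9) = 40*(-54) = -2160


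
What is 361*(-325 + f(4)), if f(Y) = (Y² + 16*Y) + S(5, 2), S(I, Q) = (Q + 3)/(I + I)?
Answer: -176529/2 ≈ -88265.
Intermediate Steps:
S(I, Q) = (3 + Q)/(2*I) (S(I, Q) = (3 + Q)/((2*I)) = (3 + Q)*(1/(2*I)) = (3 + Q)/(2*I))
f(Y) = ½ + Y² + 16*Y (f(Y) = (Y² + 16*Y) + (½)*(3 + 2)/5 = (Y² + 16*Y) + (½)*(⅕)*5 = (Y² + 16*Y) + ½ = ½ + Y² + 16*Y)
361*(-325 + f(4)) = 361*(-325 + (½ + 4² + 16*4)) = 361*(-325 + (½ + 16 + 64)) = 361*(-325 + 161/2) = 361*(-489/2) = -176529/2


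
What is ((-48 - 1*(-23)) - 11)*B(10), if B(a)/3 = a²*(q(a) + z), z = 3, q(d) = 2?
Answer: -54000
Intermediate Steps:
B(a) = 15*a² (B(a) = 3*(a²*(2 + 3)) = 3*(a²*5) = 3*(5*a²) = 15*a²)
((-48 - 1*(-23)) - 11)*B(10) = ((-48 - 1*(-23)) - 11)*(15*10²) = ((-48 + 23) - 11)*(15*100) = (-25 - 11)*1500 = -36*1500 = -54000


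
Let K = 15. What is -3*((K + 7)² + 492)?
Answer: -2928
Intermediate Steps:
-3*((K + 7)² + 492) = -3*((15 + 7)² + 492) = -3*(22² + 492) = -3*(484 + 492) = -3*976 = -2928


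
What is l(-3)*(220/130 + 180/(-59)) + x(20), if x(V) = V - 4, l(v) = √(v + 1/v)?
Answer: 16 - 1042*I*√30/2301 ≈ 16.0 - 2.4803*I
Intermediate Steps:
x(V) = -4 + V
l(-3)*(220/130 + 180/(-59)) + x(20) = √(-3 + 1/(-3))*(220/130 + 180/(-59)) + (-4 + 20) = √(-3 - ⅓)*(220*(1/130) + 180*(-1/59)) + 16 = √(-10/3)*(22/13 - 180/59) + 16 = (I*√30/3)*(-1042/767) + 16 = -1042*I*√30/2301 + 16 = 16 - 1042*I*√30/2301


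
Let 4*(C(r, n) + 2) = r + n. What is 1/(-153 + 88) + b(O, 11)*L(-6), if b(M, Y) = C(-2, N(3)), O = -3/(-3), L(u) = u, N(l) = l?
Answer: 1363/130 ≈ 10.485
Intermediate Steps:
O = 1 (O = -3*(-1/3) = 1)
C(r, n) = -2 + n/4 + r/4 (C(r, n) = -2 + (r + n)/4 = -2 + (n + r)/4 = -2 + (n/4 + r/4) = -2 + n/4 + r/4)
b(M, Y) = -7/4 (b(M, Y) = -2 + (1/4)*3 + (1/4)*(-2) = -2 + 3/4 - 1/2 = -7/4)
1/(-153 + 88) + b(O, 11)*L(-6) = 1/(-153 + 88) - 7/4*(-6) = 1/(-65) + 21/2 = -1/65 + 21/2 = 1363/130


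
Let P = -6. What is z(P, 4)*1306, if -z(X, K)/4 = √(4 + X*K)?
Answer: -10448*I*√5 ≈ -23362.0*I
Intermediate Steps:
z(X, K) = -4*√(4 + K*X) (z(X, K) = -4*√(4 + X*K) = -4*√(4 + K*X))
z(P, 4)*1306 = -4*√(4 + 4*(-6))*1306 = -4*√(4 - 24)*1306 = -8*I*√5*1306 = -10448*I*√5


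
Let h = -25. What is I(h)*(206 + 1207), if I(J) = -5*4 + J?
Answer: -63585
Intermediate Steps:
I(J) = -20 + J
I(h)*(206 + 1207) = (-20 - 25)*(206 + 1207) = -45*1413 = -63585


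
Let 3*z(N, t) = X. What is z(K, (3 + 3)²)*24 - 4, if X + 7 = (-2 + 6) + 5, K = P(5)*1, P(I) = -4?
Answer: 12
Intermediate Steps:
K = -4 (K = -4*1 = -4)
X = 2 (X = -7 + ((-2 + 6) + 5) = -7 + (4 + 5) = -7 + 9 = 2)
z(N, t) = ⅔ (z(N, t) = (⅓)*2 = ⅔)
z(K, (3 + 3)²)*24 - 4 = (⅔)*24 - 4 = 16 - 4 = 12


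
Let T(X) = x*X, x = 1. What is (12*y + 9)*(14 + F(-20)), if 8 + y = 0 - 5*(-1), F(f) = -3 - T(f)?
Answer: -837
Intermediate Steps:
T(X) = X (T(X) = 1*X = X)
F(f) = -3 - f
y = -3 (y = -8 + (0 - 5*(-1)) = -8 + (0 + 5) = -8 + 5 = -3)
(12*y + 9)*(14 + F(-20)) = (12*(-3) + 9)*(14 + (-3 - 1*(-20))) = (-36 + 9)*(14 + (-3 + 20)) = -27*(14 + 17) = -27*31 = -837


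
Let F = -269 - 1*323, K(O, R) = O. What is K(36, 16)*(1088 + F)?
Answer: 17856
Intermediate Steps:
F = -592 (F = -269 - 323 = -592)
K(36, 16)*(1088 + F) = 36*(1088 - 592) = 36*496 = 17856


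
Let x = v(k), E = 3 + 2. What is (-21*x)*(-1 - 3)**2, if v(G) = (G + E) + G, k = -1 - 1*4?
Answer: 1680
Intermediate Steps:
E = 5
k = -5 (k = -1 - 4 = -5)
v(G) = 5 + 2*G (v(G) = (G + 5) + G = (5 + G) + G = 5 + 2*G)
x = -5 (x = 5 + 2*(-5) = 5 - 10 = -5)
(-21*x)*(-1 - 3)**2 = (-21*(-5))*(-1 - 3)**2 = 105*(-4)**2 = 105*16 = 1680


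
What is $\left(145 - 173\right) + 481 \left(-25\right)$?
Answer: $-12053$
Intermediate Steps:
$\left(145 - 173\right) + 481 \left(-25\right) = \left(145 - 173\right) - 12025 = -28 - 12025 = -12053$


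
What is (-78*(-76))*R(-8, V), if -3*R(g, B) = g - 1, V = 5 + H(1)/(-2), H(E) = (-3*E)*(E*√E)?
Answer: 17784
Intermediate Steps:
H(E) = -3*E^(5/2) (H(E) = (-3*E)*E^(3/2) = -3*E^(5/2))
V = 13/2 (V = 5 - 3*1^(5/2)/(-2) = 5 - 3*1*(-½) = 5 - 3*(-½) = 5 + 3/2 = 13/2 ≈ 6.5000)
R(g, B) = ⅓ - g/3 (R(g, B) = -(g - 1)/3 = -(-1 + g)/3 = ⅓ - g/3)
(-78*(-76))*R(-8, V) = (-78*(-76))*(⅓ - ⅓*(-8)) = 5928*(⅓ + 8/3) = 5928*3 = 17784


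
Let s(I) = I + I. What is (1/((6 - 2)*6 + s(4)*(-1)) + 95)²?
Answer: 2313441/256 ≈ 9036.9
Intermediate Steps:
s(I) = 2*I
(1/((6 - 2)*6 + s(4)*(-1)) + 95)² = (1/((6 - 2)*6 + (2*4)*(-1)) + 95)² = (1/(4*6 + 8*(-1)) + 95)² = (1/(24 - 8) + 95)² = (1/16 + 95)² = (1521/16)² = 2313441/256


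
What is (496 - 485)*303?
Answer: 3333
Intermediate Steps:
(496 - 485)*303 = 11*303 = 3333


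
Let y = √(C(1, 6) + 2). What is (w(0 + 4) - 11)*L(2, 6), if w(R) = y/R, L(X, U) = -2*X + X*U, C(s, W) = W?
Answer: -88 + 4*√2 ≈ -82.343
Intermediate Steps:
L(X, U) = -2*X + U*X
y = 2*√2 (y = √(6 + 2) = √8 = 2*√2 ≈ 2.8284)
w(R) = 2*√2/R (w(R) = (2*√2)/R = 2*√2/R)
(w(0 + 4) - 11)*L(2, 6) = (2*√2/(0 + 4) - 11)*(2*(-2 + 6)) = (2*√2/4 - 11)*(2*4) = (2*√2*(¼) - 11)*8 = (√2/2 - 11)*8 = (-11 + √2/2)*8 = -88 + 4*√2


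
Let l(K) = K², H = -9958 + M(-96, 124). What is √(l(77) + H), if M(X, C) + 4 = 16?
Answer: I*√4017 ≈ 63.38*I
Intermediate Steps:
M(X, C) = 12 (M(X, C) = -4 + 16 = 12)
H = -9946 (H = -9958 + 12 = -9946)
√(l(77) + H) = √(77² - 9946) = √(5929 - 9946) = √(-4017) = I*√4017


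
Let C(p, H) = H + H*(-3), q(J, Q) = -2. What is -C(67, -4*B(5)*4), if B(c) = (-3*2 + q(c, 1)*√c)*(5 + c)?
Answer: 1920 + 640*√5 ≈ 3351.1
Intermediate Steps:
B(c) = (-6 - 2*√c)*(5 + c) (B(c) = (-3*2 - 2*√c)*(5 + c) = (-6 - 2*√c)*(5 + c))
C(p, H) = -2*H (C(p, H) = H - 3*H = -2*H)
-C(67, -4*B(5)*4) = -(-2)*-4*(-30 - 10*√5 - 6*5 - 10*√5)*4 = -(-2)*-4*(-30 - 10*√5 - 30 - 10*√5)*4 = -(-2)*-4*(-60 - 20*√5)*4 = -(-2)*(240 + 80*√5)*4 = -(-2)*(960 + 320*√5) = -(-1920 - 640*√5) = 1920 + 640*√5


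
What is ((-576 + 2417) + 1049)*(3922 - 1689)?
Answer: 6453370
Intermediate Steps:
((-576 + 2417) + 1049)*(3922 - 1689) = (1841 + 1049)*2233 = 2890*2233 = 6453370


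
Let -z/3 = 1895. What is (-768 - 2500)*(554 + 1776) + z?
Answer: -7620125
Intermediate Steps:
z = -5685 (z = -3*1895 = -5685)
(-768 - 2500)*(554 + 1776) + z = (-768 - 2500)*(554 + 1776) - 5685 = -3268*2330 - 5685 = -7614440 - 5685 = -7620125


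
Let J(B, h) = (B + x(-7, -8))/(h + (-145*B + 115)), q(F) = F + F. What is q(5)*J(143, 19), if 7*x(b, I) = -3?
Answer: -9980/144207 ≈ -0.069206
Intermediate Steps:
x(b, I) = -3/7 (x(b, I) = (⅐)*(-3) = -3/7)
q(F) = 2*F
J(B, h) = (-3/7 + B)/(115 + h - 145*B) (J(B, h) = (B - 3/7)/(h + (-145*B + 115)) = (-3/7 + B)/(h + (115 - 145*B)) = (-3/7 + B)/(115 + h - 145*B))
q(5)*J(143, 19) = (2*5)*((-3/7 + 143)/(115 + 19 - 145*143)) = 10*((998/7)/(115 + 19 - 20735)) = 10*((998/7)/(-20601)) = 10*(-1/20601*998/7) = 10*(-998/144207) = -9980/144207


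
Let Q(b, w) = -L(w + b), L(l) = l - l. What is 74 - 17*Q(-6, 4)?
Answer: 74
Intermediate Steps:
L(l) = 0
Q(b, w) = 0 (Q(b, w) = -1*0 = 0)
74 - 17*Q(-6, 4) = 74 - 17*0 = 74 + 0 = 74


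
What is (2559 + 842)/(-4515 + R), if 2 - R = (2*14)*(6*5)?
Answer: -3401/5353 ≈ -0.63534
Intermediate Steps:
R = -838 (R = 2 - 2*14*6*5 = 2 - 28*30 = 2 - 1*840 = 2 - 840 = -838)
(2559 + 842)/(-4515 + R) = (2559 + 842)/(-4515 - 838) = 3401/(-5353) = 3401*(-1/5353) = -3401/5353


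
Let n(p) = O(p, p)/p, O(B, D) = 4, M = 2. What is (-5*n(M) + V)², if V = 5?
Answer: 25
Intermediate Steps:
n(p) = 4/p
(-5*n(M) + V)² = (-20/2 + 5)² = (-5*2 + 5)² = (-10 + 5)² = (-5)² = 25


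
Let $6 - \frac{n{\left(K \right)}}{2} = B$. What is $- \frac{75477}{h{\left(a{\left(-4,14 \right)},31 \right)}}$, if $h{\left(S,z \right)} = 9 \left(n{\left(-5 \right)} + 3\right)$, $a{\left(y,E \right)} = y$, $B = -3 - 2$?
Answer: $- \frac{25159}{75} \approx -335.45$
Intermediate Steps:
$B = -5$
$n{\left(K \right)} = 22$ ($n{\left(K \right)} = 12 - -10 = 12 + 10 = 22$)
$h{\left(S,z \right)} = 225$ ($h{\left(S,z \right)} = 9 \left(22 + 3\right) = 9 \cdot 25 = 225$)
$- \frac{75477}{h{\left(a{\left(-4,14 \right)},31 \right)}} = - \frac{75477}{225} = \left(-75477\right) \frac{1}{225} = - \frac{25159}{75}$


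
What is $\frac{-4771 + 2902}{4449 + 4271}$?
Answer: $- \frac{1869}{8720} \approx -0.21433$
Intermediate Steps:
$\frac{-4771 + 2902}{4449 + 4271} = - \frac{1869}{8720}$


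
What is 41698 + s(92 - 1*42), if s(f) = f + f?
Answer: 41798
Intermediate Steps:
s(f) = 2*f
41698 + s(92 - 1*42) = 41698 + 2*(92 - 1*42) = 41698 + 2*(92 - 42) = 41698 + 2*50 = 41698 + 100 = 41798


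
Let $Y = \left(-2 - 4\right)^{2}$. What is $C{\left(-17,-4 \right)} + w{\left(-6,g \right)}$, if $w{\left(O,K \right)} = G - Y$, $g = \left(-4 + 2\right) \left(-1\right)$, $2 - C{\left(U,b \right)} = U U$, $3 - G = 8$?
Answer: $-328$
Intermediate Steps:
$G = -5$ ($G = 3 - 8 = -5$)
$C{\left(U,b \right)} = 2 - U^{2}$ ($C{\left(U,b \right)} = 2 - U U = 2 - U^{2}$)
$Y = 36$ ($Y = \left(-6\right)^{2} = 36$)
$g = 2$ ($g = \left(-2\right) \left(-1\right) = 2$)
$w{\left(O,K \right)} = -41$ ($w{\left(O,K \right)} = -5 - 36 = -41$)
$C{\left(-17,-4 \right)} + w{\left(-6,g \right)} = \left(2 - \left(-17\right)^{2}\right) - 41 = \left(2 - 289\right) - 41 = -287 - 41 = -328$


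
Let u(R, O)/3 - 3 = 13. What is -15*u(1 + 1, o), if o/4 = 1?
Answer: -720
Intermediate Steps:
o = 4 (o = 4*1 = 4)
u(R, O) = 48 (u(R, O) = 9 + 3*13 = 9 + 39 = 48)
-15*u(1 + 1, o) = -15*48 = -720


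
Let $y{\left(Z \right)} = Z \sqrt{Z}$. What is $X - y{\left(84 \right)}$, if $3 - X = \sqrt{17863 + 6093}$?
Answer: $3 - 168 \sqrt{21} - 2 \sqrt{5989} \approx -921.65$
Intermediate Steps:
$y{\left(Z \right)} = Z^{\frac{3}{2}}$
$X = 3 - 2 \sqrt{5989}$ ($X = 3 - \sqrt{17863 + 6093} = 3 - \sqrt{23956} = 3 - 2 \sqrt{5989} \approx -151.78$)
$X - y{\left(84 \right)} = \left(3 - 2 \sqrt{5989}\right) - 84^{\frac{3}{2}} = \left(3 - 2 \sqrt{5989}\right) - 168 \sqrt{21} = 3 - 168 \sqrt{21} - 2 \sqrt{5989}$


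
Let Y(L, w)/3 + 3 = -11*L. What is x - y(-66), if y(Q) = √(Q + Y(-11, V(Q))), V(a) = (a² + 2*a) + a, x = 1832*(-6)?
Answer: -10992 - 12*√2 ≈ -11009.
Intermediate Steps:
x = -10992
V(a) = a² + 3*a
Y(L, w) = -9 - 33*L (Y(L, w) = -9 + 3*(-11*L) = -9 - 33*L)
y(Q) = √(354 + Q) (y(Q) = √(Q + (-9 - 33*(-11))) = √(Q + (-9 + 363)) = √(Q + 354) = √(354 + Q))
x - y(-66) = -10992 - √(354 - 66) = -10992 - √288 = -10992 - 12*√2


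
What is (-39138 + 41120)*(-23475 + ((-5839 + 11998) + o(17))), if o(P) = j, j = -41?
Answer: -34401574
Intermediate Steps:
o(P) = -41
(-39138 + 41120)*(-23475 + ((-5839 + 11998) + o(17))) = (-39138 + 41120)*(-23475 + ((-5839 + 11998) - 41)) = 1982*(-23475 + (6159 - 41)) = 1982*(-23475 + 6118) = 1982*(-17357) = -34401574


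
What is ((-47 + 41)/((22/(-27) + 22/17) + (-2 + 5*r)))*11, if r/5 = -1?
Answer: 30294/12173 ≈ 2.4886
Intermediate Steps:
r = -5 (r = 5*(-1) = -5)
((-47 + 41)/((22/(-27) + 22/17) + (-2 + 5*r)))*11 = ((-47 + 41)/((22/(-27) + 22/17) + (-2 + 5*(-5))))*11 = -6/((22*(-1/27) + 22*(1/17)) + (-2 - 25))*11 = -6/((-22/27 + 22/17) - 27)*11 = -6/(220/459 - 27)*11 = -6/(-12173/459)*11 = -6*(-459/12173)*11 = (2754/12173)*11 = 30294/12173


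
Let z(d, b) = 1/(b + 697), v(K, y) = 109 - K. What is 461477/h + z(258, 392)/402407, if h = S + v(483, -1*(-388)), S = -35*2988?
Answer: -202229015221417/45993070238742 ≈ -4.3969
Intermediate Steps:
z(d, b) = 1/(697 + b)
S = -104580
h = -104954 (h = -104580 + (109 - 1*483) = -104580 + (109 - 483) = -104580 - 374 = -104954)
461477/h + z(258, 392)/402407 = 461477/(-104954) + 1/((697 + 392)*402407) = 461477*(-1/104954) + (1/402407)/1089 = -461477/104954 + (1/1089)*(1/402407) = -461477/104954 + 1/438221223 = -202229015221417/45993070238742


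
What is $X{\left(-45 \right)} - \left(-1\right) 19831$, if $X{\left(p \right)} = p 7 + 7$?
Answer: $19523$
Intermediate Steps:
$X{\left(p \right)} = 7 + 7 p$ ($X{\left(p \right)} = 7 p + 7 = 7 + 7 p$)
$X{\left(-45 \right)} - \left(-1\right) 19831 = \left(7 + 7 \left(-45\right)\right) - \left(-1\right) 19831 = \left(7 - 315\right) - -19831 = -308 + 19831 = 19523$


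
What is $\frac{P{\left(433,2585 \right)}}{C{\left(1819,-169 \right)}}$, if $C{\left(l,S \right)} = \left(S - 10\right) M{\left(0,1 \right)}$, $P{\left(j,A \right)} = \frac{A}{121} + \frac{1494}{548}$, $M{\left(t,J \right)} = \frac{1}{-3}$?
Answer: $\frac{217821}{539506} \approx 0.40374$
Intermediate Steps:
$M{\left(t,J \right)} = - \frac{1}{3}$
$P{\left(j,A \right)} = \frac{747}{274} + \frac{A}{121}$ ($P{\left(j,A \right)} = A \frac{1}{121} + 1494 \cdot \frac{1}{548} = \frac{A}{121} + \frac{747}{274} = \frac{747}{274} + \frac{A}{121}$)
$C{\left(l,S \right)} = \frac{10}{3} - \frac{S}{3}$ ($C{\left(l,S \right)} = \left(S - 10\right) \left(- \frac{1}{3}\right) = \left(-10 + S\right) \left(- \frac{1}{3}\right) = \frac{10}{3} - \frac{S}{3}$)
$\frac{P{\left(433,2585 \right)}}{C{\left(1819,-169 \right)}} = \frac{\frac{747}{274} + \frac{1}{121} \cdot 2585}{\frac{10}{3} - - \frac{169}{3}} = \frac{\frac{747}{274} + \frac{235}{11}}{\frac{10}{3} + \frac{169}{3}} = \frac{72607}{3014 \cdot \frac{179}{3}} = \frac{72607}{3014} \cdot \frac{3}{179} = \frac{217821}{539506}$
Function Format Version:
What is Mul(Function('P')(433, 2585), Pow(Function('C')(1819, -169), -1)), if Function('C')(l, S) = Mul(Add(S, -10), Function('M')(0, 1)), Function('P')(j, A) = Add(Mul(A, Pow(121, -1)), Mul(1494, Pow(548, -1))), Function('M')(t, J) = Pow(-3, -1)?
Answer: Rational(217821, 539506) ≈ 0.40374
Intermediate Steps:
Function('M')(t, J) = Rational(-1, 3)
Function('P')(j, A) = Add(Rational(747, 274), Mul(Rational(1, 121), A)) (Function('P')(j, A) = Add(Mul(A, Rational(1, 121)), Mul(1494, Rational(1, 548))) = Add(Mul(Rational(1, 121), A), Rational(747, 274)) = Add(Rational(747, 274), Mul(Rational(1, 121), A)))
Function('C')(l, S) = Add(Rational(10, 3), Mul(Rational(-1, 3), S)) (Function('C')(l, S) = Mul(Add(S, -10), Rational(-1, 3)) = Mul(Add(-10, S), Rational(-1, 3)) = Add(Rational(10, 3), Mul(Rational(-1, 3), S)))
Mul(Function('P')(433, 2585), Pow(Function('C')(1819, -169), -1)) = Mul(Add(Rational(747, 274), Mul(Rational(1, 121), 2585)), Pow(Add(Rational(10, 3), Mul(Rational(-1, 3), -169)), -1)) = Mul(Add(Rational(747, 274), Rational(235, 11)), Pow(Add(Rational(10, 3), Rational(169, 3)), -1)) = Mul(Rational(72607, 3014), Pow(Rational(179, 3), -1)) = Mul(Rational(72607, 3014), Rational(3, 179)) = Rational(217821, 539506)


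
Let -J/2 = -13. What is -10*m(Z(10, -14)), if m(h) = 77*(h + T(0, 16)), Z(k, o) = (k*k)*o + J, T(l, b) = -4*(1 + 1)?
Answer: 1064140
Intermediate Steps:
J = 26 (J = -2*(-13) = 26)
T(l, b) = -8 (T(l, b) = -4*2 = -8)
Z(k, o) = 26 + o*k**2 (Z(k, o) = (k*k)*o + 26 = k**2*o + 26 = o*k**2 + 26 = 26 + o*k**2)
m(h) = -616 + 77*h (m(h) = 77*(h - 8) = 77*(-8 + h) = -616 + 77*h)
-10*m(Z(10, -14)) = -10*(-616 + 77*(26 - 14*10**2)) = -10*(-616 + 77*(26 - 14*100)) = -10*(-616 + 77*(26 - 1400)) = -10*(-616 + 77*(-1374)) = -10*(-616 - 105798) = -10*(-106414) = 1064140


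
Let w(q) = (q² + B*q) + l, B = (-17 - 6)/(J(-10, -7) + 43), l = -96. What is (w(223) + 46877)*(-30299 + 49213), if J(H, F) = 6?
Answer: 1823410346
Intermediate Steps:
B = -23/49 (B = (-17 - 6)/(6 + 43) = -23/49 ≈ -0.46939)
w(q) = -96 + q² - 23*q/49 (w(q) = (q² - 23*q/49) - 96 = -96 + q² - 23*q/49)
(w(223) + 46877)*(-30299 + 49213) = ((-96 + 223² - 23/49*223) + 46877)*(-30299 + 49213) = ((-96 + 49729 - 5129/49) + 46877)*18914 = (2426888/49 + 46877)*18914 = (4723861/49)*18914 = 1823410346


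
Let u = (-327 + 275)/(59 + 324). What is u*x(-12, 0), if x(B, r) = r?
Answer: 0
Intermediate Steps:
u = -52/383 ≈ -0.13577
u*x(-12, 0) = -52/383*0 = 0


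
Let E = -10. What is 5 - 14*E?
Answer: 145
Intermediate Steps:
5 - 14*E = 5 - 14*(-10) = 5 + 140 = 145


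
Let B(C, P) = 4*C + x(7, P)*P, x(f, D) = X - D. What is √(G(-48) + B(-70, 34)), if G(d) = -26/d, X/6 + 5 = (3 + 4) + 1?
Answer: I*√118578/12 ≈ 28.696*I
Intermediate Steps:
X = 18 (X = -30 + 6*((3 + 4) + 1) = -30 + 6*(7 + 1) = -30 + 6*8 = -30 + 48 = 18)
x(f, D) = 18 - D
B(C, P) = 4*C + P*(18 - P) (B(C, P) = 4*C + (18 - P)*P = 4*C + P*(18 - P))
√(G(-48) + B(-70, 34)) = √(-26/(-48) + (4*(-70) - 1*34*(-18 + 34))) = √(-26*(-1/48) + (-280 - 1*34*16)) = √(13/24 + (-280 - 544)) = √(13/24 - 824) = √(-19763/24) = I*√118578/12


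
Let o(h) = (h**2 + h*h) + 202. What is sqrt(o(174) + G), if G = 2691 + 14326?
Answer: sqrt(77771) ≈ 278.87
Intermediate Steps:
o(h) = 202 + 2*h**2 (o(h) = (h**2 + h**2) + 202 = 2*h**2 + 202 = 202 + 2*h**2)
G = 17017
sqrt(o(174) + G) = sqrt((202 + 2*174**2) + 17017) = sqrt((202 + 2*30276) + 17017) = sqrt((202 + 60552) + 17017) = sqrt(60754 + 17017) = sqrt(77771)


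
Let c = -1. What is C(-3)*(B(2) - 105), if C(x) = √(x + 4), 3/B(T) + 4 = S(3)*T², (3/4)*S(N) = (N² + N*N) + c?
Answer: -27291/260 ≈ -104.97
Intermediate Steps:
S(N) = -4/3 + 8*N²/3 (S(N) = 4*((N² + N*N) - 1)/3 = 4*((N² + N²) - 1)/3 = 4*(2*N² - 1)/3 = 4*(-1 + 2*N²)/3 = -4/3 + 8*N²/3)
B(T) = 3/(-4 + 68*T²/3) (B(T) = 3/(-4 + (-4/3 + (8/3)*3²)*T²) = 3/(-4 + (-4/3 + (8/3)*9)*T²) = 3/(-4 + (-4/3 + 24)*T²) = 3/(-4 + 68*T²/3))
C(x) = √(4 + x)
C(-3)*(B(2) - 105) = √(4 - 3)*(9/(4*(-3 + 17*2²)) - 105) = √1*(9/(4*(-3 + 17*4)) - 105) = 1*(9/(4*(-3 + 68)) - 105) = 1*((9/4)/65 - 105) = 1*((9/4)*(1/65) - 105) = 1*(9/260 - 105) = 1*(-27291/260) = -27291/260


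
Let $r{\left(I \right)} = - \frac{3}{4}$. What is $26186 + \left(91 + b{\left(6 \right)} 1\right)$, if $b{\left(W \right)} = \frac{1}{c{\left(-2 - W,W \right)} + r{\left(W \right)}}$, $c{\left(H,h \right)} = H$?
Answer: $\frac{919691}{35} \approx 26277.0$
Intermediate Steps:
$r{\left(I \right)} = - \frac{3}{4}$ ($r{\left(I \right)} = \left(-3\right) \frac{1}{4} = - \frac{3}{4}$)
$b{\left(W \right)} = \frac{1}{- \frac{11}{4} - W}$ ($b{\left(W \right)} = \frac{1}{\left(-2 - W\right) - \frac{3}{4}} = \frac{1}{- \frac{11}{4} - W}$)
$26186 + \left(91 + b{\left(6 \right)} 1\right) = 26186 + \left(91 + - \frac{4}{11 + 4 \cdot 6} \cdot 1\right) = 26186 + \left(91 + - \frac{4}{11 + 24} \cdot 1\right) = 26186 + \left(91 + - \frac{4}{35} \cdot 1\right) = 26186 + \left(91 + \left(-4\right) \frac{1}{35} \cdot 1\right) = 26186 + \left(91 - \frac{4}{35}\right) = 26186 + \frac{3181}{35} = \frac{919691}{35}$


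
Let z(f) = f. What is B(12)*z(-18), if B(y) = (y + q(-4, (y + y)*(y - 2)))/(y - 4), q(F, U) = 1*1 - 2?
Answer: -99/4 ≈ -24.750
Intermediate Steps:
q(F, U) = -1 (q(F, U) = 1 - 2 = -1)
B(y) = (-1 + y)/(-4 + y) (B(y) = (y - 1)/(y - 4) = (-1 + y)/(-4 + y))
B(12)*z(-18) = ((-1 + 12)/(-4 + 12))*(-18) = (11/8)*(-18) = -99/4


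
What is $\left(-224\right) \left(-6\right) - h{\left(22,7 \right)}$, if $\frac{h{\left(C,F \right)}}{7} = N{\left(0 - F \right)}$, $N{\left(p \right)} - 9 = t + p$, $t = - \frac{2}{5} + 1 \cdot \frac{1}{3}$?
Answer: $\frac{19957}{15} \approx 1330.5$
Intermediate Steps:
$t = - \frac{1}{15}$ ($t = \left(-2\right) \frac{1}{5} + 1 \cdot \frac{1}{3} = - \frac{2}{5} + \frac{1}{3} = - \frac{1}{15} \approx -0.066667$)
$N{\left(p \right)} = \frac{134}{15} + p$ ($N{\left(p \right)} = 9 + \left(- \frac{1}{15} + p\right) = \frac{134}{15} + p$)
$h{\left(C,F \right)} = \frac{938}{15} - 7 F$ ($h{\left(C,F \right)} = 7 \left(\frac{134}{15} + \left(0 - F\right)\right) = 7 \left(\frac{134}{15} - F\right) = \frac{938}{15} - 7 F$)
$\left(-224\right) \left(-6\right) - h{\left(22,7 \right)} = \left(-224\right) \left(-6\right) - \left(\frac{938}{15} - 49\right) = 1344 - \left(\frac{938}{15} - 49\right) = 1344 - \frac{203}{15} = \frac{19957}{15}$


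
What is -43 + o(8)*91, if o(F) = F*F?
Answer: 5781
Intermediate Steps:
o(F) = F**2
-43 + o(8)*91 = -43 + 8**2*91 = -43 + 64*91 = -43 + 5824 = 5781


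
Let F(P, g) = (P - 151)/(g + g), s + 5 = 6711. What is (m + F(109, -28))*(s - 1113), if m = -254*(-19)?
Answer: 107984051/4 ≈ 2.6996e+7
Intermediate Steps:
s = 6706 (s = -5 + 6711 = 6706)
F(P, g) = (-151 + P)/(2*g) (F(P, g) = (-151 + P)/((2*g)) = (-151 + P)*(1/(2*g)) = (-151 + P)/(2*g))
m = 4826
(m + F(109, -28))*(s - 1113) = (4826 + (1/2)*(-151 + 109)/(-28))*(6706 - 1113) = (4826 + (1/2)*(-1/28)*(-42))*5593 = (4826 + 3/4)*5593 = (19307/4)*5593 = 107984051/4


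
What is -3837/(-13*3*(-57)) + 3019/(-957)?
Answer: -1153694/236379 ≈ -4.8807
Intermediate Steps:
-3837/(-13*3*(-57)) + 3019/(-957) = -3837/((-39*(-57))) + 3019*(-1/957) = -3837/2223 - 3019/957 = -3837*1/2223 - 3019/957 = -1279/741 - 3019/957 = -1153694/236379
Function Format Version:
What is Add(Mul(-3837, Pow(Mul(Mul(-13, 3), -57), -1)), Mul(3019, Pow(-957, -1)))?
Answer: Rational(-1153694, 236379) ≈ -4.8807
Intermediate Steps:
Add(Mul(-3837, Pow(Mul(Mul(-13, 3), -57), -1)), Mul(3019, Pow(-957, -1))) = Add(Mul(-3837, Pow(Mul(-39, -57), -1)), Mul(3019, Rational(-1, 957))) = Add(Mul(-3837, Pow(2223, -1)), Rational(-3019, 957)) = Add(Mul(-3837, Rational(1, 2223)), Rational(-3019, 957)) = Add(Rational(-1279, 741), Rational(-3019, 957)) = Rational(-1153694, 236379)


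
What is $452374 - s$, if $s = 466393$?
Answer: $-14019$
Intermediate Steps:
$452374 - s = 452374 - 466393 = -14019$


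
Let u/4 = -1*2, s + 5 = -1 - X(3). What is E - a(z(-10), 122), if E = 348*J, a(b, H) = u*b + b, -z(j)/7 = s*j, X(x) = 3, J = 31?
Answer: 6378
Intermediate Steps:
s = -9 (s = -5 + (-1 - 1*3) = -5 + (-1 - 3) = -5 - 4 = -9)
u = -8 (u = 4*(-1*2) = 4*(-2) = -8)
z(j) = 63*j (z(j) = -(-63)*j = 63*j)
a(b, H) = -7*b (a(b, H) = -8*b + b = -7*b)
E = 10788 (E = 348*31 = 10788)
E - a(z(-10), 122) = 10788 - (-7)*63*(-10) = 10788 - (-7)*(-630) = 10788 - 1*4410 = 10788 - 4410 = 6378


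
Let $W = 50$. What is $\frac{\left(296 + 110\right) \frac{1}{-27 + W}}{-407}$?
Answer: $- \frac{406}{9361} \approx -0.043371$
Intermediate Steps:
$\frac{\left(296 + 110\right) \frac{1}{-27 + W}}{-407} = \frac{\left(296 + 110\right) \frac{1}{-27 + 50}}{-407} = \frac{406}{23} \left(- \frac{1}{407}\right) = - \frac{406}{9361}$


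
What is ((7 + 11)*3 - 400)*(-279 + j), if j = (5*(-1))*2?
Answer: 99994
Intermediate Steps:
j = -10 (j = -5*2 = -10)
((7 + 11)*3 - 400)*(-279 + j) = ((7 + 11)*3 - 400)*(-279 - 10) = (18*3 - 400)*(-289) = (54 - 400)*(-289) = -346*(-289) = 99994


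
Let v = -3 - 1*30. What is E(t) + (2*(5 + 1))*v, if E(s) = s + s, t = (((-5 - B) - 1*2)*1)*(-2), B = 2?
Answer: -360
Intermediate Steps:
t = 18 (t = (((-5 - 1*2) - 1*2)*1)*(-2) = (((-5 - 2) - 2)*1)*(-2) = ((-7 - 2)*1)*(-2) = -9*1*(-2) = -9*(-2) = 18)
E(s) = 2*s
v = -33 (v = -3 - 30 = -33)
E(t) + (2*(5 + 1))*v = 2*18 + (2*(5 + 1))*(-33) = 36 + (2*6)*(-33) = 36 + 12*(-33) = 36 - 396 = -360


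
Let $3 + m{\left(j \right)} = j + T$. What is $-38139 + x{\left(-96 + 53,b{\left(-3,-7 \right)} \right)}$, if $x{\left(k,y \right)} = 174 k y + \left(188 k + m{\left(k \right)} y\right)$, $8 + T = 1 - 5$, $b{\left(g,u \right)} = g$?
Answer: $-23603$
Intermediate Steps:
$T = -12$ ($T = -8 + \left(1 - 5\right) = -8 - 4 = -12$)
$m{\left(j \right)} = -15 + j$ ($m{\left(j \right)} = -3 + \left(j - 12\right) = -3 + \left(-12 + j\right) = -15 + j$)
$x{\left(k,y \right)} = 188 k + y \left(-15 + k\right) + 174 k y$ ($x{\left(k,y \right)} = 174 k y + \left(188 k + \left(-15 + k\right) y\right) = 174 k y + \left(188 k + y \left(-15 + k\right)\right) = 188 k + y \left(-15 + k\right) + 174 k y$)
$-38139 + x{\left(-96 + 53,b{\left(-3,-7 \right)} \right)} = -38139 + \left(\left(-15\right) \left(-3\right) + 188 \left(-96 + 53\right) + 175 \left(-96 + 53\right) \left(-3\right)\right) = -38139 + \left(45 + 188 \left(-43\right) + 175 \left(-43\right) \left(-3\right)\right) = -38139 + \left(45 - 8084 + 22575\right) = -38139 + 14536 = -23603$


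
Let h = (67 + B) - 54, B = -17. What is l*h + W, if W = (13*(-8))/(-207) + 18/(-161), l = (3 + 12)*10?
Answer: -868834/1449 ≈ -599.61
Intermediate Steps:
l = 150 (l = 15*10 = 150)
W = 566/1449 (W = -104*(-1/207) + 18*(-1/161) = 104/207 - 18/161 = 566/1449 ≈ 0.39061)
h = -4 (h = (67 - 17) - 54 = 50 - 54 = -4)
l*h + W = 150*(-4) + 566/1449 = -600 + 566/1449 = -868834/1449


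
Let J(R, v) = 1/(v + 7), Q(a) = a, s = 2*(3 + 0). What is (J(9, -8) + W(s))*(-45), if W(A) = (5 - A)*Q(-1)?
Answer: 0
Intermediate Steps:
s = 6 (s = 2*3 = 6)
J(R, v) = 1/(7 + v)
W(A) = -5 + A (W(A) = (5 - A)*(-1) = -5 + A)
(J(9, -8) + W(s))*(-45) = (1/(7 - 8) + (-5 + 6))*(-45) = (1/(-1) + 1)*(-45) = (-1 + 1)*(-45) = 0*(-45) = 0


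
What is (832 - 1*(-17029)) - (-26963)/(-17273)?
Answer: 308486090/17273 ≈ 17859.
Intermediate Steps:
(832 - 1*(-17029)) - (-26963)/(-17273) = (832 + 17029) - (-26963)*(-1)/17273 = 17861 - 1*26963/17273 = 17861 - 26963/17273 = 308486090/17273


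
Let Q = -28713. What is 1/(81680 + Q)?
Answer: 1/52967 ≈ 1.8880e-5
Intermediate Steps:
1/(81680 + Q) = 1/(81680 - 28713) = 1/52967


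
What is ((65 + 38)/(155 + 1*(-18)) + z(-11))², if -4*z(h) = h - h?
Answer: 10609/18769 ≈ 0.56524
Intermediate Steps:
z(h) = 0 (z(h) = -(h - h)/4 = -¼*0 = 0)
((65 + 38)/(155 + 1*(-18)) + z(-11))² = ((65 + 38)/(155 + 1*(-18)) + 0)² = (103/(155 - 18) + 0)² = (103/137 + 0)² = (103/137)² = 10609/18769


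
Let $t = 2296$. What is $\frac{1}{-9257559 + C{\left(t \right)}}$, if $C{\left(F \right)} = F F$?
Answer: $- \frac{1}{3985943} \approx -2.5088 \cdot 10^{-7}$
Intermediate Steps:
$C{\left(F \right)} = F^{2}$
$\frac{1}{-9257559 + C{\left(t \right)}} = \frac{1}{-9257559 + 2296^{2}} = \frac{1}{-9257559 + 5271616} = \frac{1}{-3985943} = - \frac{1}{3985943}$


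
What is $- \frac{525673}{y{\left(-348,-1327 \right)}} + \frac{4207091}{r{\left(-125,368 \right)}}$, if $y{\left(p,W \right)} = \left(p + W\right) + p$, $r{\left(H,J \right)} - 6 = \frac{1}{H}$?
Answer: $\frac{152037409386}{216461} \approx 7.0238 \cdot 10^{5}$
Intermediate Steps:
$r{\left(H,J \right)} = 6 + \frac{1}{H}$
$y{\left(p,W \right)} = W + 2 p$ ($y{\left(p,W \right)} = \left(W + p\right) + p = W + 2 p$)
$- \frac{525673}{y{\left(-348,-1327 \right)}} + \frac{4207091}{r{\left(-125,368 \right)}} = - \frac{525673}{-1327 + 2 \left(-348\right)} + \frac{4207091}{6 + \frac{1}{-125}} = - \frac{525673}{-1327 - 696} + \frac{4207091}{6 - \frac{1}{125}} = - \frac{525673}{-2023} + \frac{4207091}{\frac{749}{125}} = \left(-525673\right) \left(- \frac{1}{2023}\right) + 4207091 \cdot \frac{125}{749} = \frac{525673}{2023} + \frac{75126625}{107} = \frac{152037409386}{216461}$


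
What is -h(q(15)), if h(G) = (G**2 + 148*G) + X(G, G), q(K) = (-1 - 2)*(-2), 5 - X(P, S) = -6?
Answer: -935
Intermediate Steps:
X(P, S) = 11 (X(P, S) = 5 - 1*(-6) = 5 + 6 = 11)
q(K) = 6 (q(K) = -3*(-2) = 6)
h(G) = 11 + G**2 + 148*G (h(G) = (G**2 + 148*G) + 11 = 11 + G**2 + 148*G)
-h(q(15)) = -(11 + 6**2 + 148*6) = -(11 + 36 + 888) = -1*935 = -935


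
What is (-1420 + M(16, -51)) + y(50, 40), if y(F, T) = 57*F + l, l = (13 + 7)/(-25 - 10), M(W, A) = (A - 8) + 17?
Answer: 9712/7 ≈ 1387.4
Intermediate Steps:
M(W, A) = 9 + A (M(W, A) = (-8 + A) + 17 = 9 + A)
l = -4/7 (l = 20/(-35) = 20*(-1/35) = -4/7 ≈ -0.57143)
y(F, T) = -4/7 + 57*F (y(F, T) = 57*F - 4/7 = -4/7 + 57*F)
(-1420 + M(16, -51)) + y(50, 40) = (-1420 + (9 - 51)) + (-4/7 + 57*50) = (-1420 - 42) + (-4/7 + 2850) = -1462 + 19946/7 = 9712/7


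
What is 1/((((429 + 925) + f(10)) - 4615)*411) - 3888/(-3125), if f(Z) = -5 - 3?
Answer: 5223754267/4198621875 ≈ 1.2442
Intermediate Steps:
f(Z) = -8
1/((((429 + 925) + f(10)) - 4615)*411) - 3888/(-3125) = 1/((((429 + 925) - 8) - 4615)*411) - 3888/(-3125) = (1/411)/((1354 - 8) - 4615) - 3888*(-1/3125) = (1/411)/(1346 - 4615) + 3888/3125 = (1/411)/(-3269) + 3888/3125 = -1/3269*1/411 + 3888/3125 = -1/1343559 + 3888/3125 = 5223754267/4198621875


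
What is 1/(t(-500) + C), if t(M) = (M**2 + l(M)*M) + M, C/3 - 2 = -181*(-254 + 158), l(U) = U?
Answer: 1/551634 ≈ 1.8128e-6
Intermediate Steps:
C = 52134 (C = 6 + 3*(-181*(-254 + 158)) = 6 + 3*(-181*(-96)) = 6 + 3*17376 = 6 + 52128 = 52134)
t(M) = M + 2*M**2 (t(M) = (M**2 + M*M) + M = (M**2 + M**2) + M = 2*M**2 + M = M + 2*M**2)
1/(t(-500) + C) = 1/(-500*(1 + 2*(-500)) + 52134) = 1/(-500*(1 - 1000) + 52134) = 1/(-500*(-999) + 52134) = 1/(499500 + 52134) = 1/551634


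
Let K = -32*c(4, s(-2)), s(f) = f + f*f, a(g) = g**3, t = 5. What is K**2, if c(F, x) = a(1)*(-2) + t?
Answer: 9216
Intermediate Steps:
s(f) = f + f**2
c(F, x) = 3 (c(F, x) = 1**3*(-2) + 5 = 1*(-2) + 5 = -2 + 5 = 3)
K = -96 (K = -32*3 = -96)
K**2 = (-96)**2 = 9216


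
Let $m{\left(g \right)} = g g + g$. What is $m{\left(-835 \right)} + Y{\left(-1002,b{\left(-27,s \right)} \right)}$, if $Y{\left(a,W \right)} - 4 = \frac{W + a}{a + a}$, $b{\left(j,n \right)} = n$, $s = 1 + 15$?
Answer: $\frac{697787281}{1002} \approx 6.9639 \cdot 10^{5}$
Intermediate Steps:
$s = 16$
$m{\left(g \right)} = g + g^{2}$ ($m{\left(g \right)} = g^{2} + g = g + g^{2}$)
$Y{\left(a,W \right)} = 4 + \frac{W + a}{2 a}$ ($Y{\left(a,W \right)} = 4 + \frac{W + a}{a + a} = 4 + \frac{W + a}{2 a}$)
$m{\left(-835 \right)} + Y{\left(-1002,b{\left(-27,s \right)} \right)} = - 835 \left(1 - 835\right) + \frac{16 + 9 \left(-1002\right)}{2 \left(-1002\right)} = \left(-835\right) \left(-834\right) + \frac{1}{2} \left(- \frac{1}{1002}\right) \left(16 - 9018\right) = 696390 + \frac{1}{2} \left(- \frac{1}{1002}\right) \left(-9002\right) = 696390 + \frac{4501}{1002} = \frac{697787281}{1002}$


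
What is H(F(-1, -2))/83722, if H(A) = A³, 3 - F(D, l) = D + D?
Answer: 125/83722 ≈ 0.0014930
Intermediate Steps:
F(D, l) = 3 - 2*D (F(D, l) = 3 - (D + D) = 3 - 2*D)
H(F(-1, -2))/83722 = (3 - 2*(-1))³/83722 = (3 + 2)³*(1/83722) = 5³*(1/83722) = 125*(1/83722) = 125/83722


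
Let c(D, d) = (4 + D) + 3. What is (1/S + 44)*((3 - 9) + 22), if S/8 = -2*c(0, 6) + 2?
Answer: 4223/6 ≈ 703.83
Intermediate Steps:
c(D, d) = 7 + D
S = -96 (S = 8*(-2*(7 + 0) + 2) = 8*(-2*7 + 2) = 8*(-14 + 2) = 8*(-12) = -96)
(1/S + 44)*((3 - 9) + 22) = (1/(-96) + 44)*((3 - 9) + 22) = (-1/96 + 44)*(-6 + 22) = (4223/96)*16 = 4223/6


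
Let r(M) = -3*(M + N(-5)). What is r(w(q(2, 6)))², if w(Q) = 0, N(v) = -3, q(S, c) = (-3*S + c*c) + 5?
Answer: 81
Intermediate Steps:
q(S, c) = 5 + c² - 3*S (q(S, c) = (-3*S + c²) + 5 = (c² - 3*S) + 5 = 5 + c² - 3*S)
r(M) = 9 - 3*M (r(M) = -3*(M - 3) = -3*(-3 + M) = 9 - 3*M)
r(w(q(2, 6)))² = (9 - 3*0)² = (9 + 0)² = 9² = 81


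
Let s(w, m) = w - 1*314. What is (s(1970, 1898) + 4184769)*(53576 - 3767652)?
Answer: -15548700618300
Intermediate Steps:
s(w, m) = -314 + w (s(w, m) = w - 314 = -314 + w)
(s(1970, 1898) + 4184769)*(53576 - 3767652) = ((-314 + 1970) + 4184769)*(53576 - 3767652) = (1656 + 4184769)*(-3714076) = 4186425*(-3714076) = -15548700618300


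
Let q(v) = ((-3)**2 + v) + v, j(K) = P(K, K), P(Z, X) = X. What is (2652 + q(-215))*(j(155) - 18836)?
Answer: -41677311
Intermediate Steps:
j(K) = K
q(v) = 9 + 2*v (q(v) = (9 + v) + v = 9 + 2*v)
(2652 + q(-215))*(j(155) - 18836) = (2652 + (9 + 2*(-215)))*(155 - 18836) = (2652 + (9 - 430))*(-18681) = (2652 - 421)*(-18681) = 2231*(-18681) = -41677311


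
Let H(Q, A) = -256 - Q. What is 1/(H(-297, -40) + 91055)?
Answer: 1/91096 ≈ 1.0977e-5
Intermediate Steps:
1/(H(-297, -40) + 91055) = 1/((-256 - 1*(-297)) + 91055) = 1/((-256 + 297) + 91055) = 1/(41 + 91055) = 1/91096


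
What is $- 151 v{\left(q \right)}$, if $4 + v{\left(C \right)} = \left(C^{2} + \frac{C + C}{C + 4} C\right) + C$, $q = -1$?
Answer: $\frac{1510}{3} \approx 503.33$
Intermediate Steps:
$v{\left(C \right)} = -4 + C + C^{2} + \frac{2 C^{2}}{4 + C}$ ($v{\left(C \right)} = -4 + \left(\left(C^{2} + \frac{C + C}{C + 4} C\right) + C\right) = -4 + \left(\left(C^{2} + \frac{2 C}{4 + C} C\right) + C\right) = -4 + \left(\left(C^{2} + \frac{2 C^{2}}{4 + C}\right) + C\right) = -4 + \left(C + C^{2} + \frac{2 C^{2}}{4 + C}\right) = -4 + C + C^{2} + \frac{2 C^{2}}{4 + C}$)
$- 151 v{\left(q \right)} = - 151 \frac{-16 + \left(-1\right)^{3} + 7 \left(-1\right)^{2}}{4 - 1} = - 151 \frac{-16 - 1 + 7 \cdot 1}{3} = - 151 \frac{-16 - 1 + 7}{3} = - 151 \cdot \frac{1}{3} \left(-10\right) = \left(-151\right) \left(- \frac{10}{3}\right) = \frac{1510}{3}$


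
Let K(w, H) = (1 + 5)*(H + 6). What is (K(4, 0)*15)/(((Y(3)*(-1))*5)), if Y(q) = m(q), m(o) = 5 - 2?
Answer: -36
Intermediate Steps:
m(o) = 3
K(w, H) = 36 + 6*H (K(w, H) = 6*(6 + H) = 36 + 6*H)
Y(q) = 3
(K(4, 0)*15)/(((Y(3)*(-1))*5)) = ((36 + 6*0)*15)/(((3*(-1))*5)) = ((36 + 0)*15)/((-3*5)) = (36*15)/(-15) = 540*(-1/15) = -36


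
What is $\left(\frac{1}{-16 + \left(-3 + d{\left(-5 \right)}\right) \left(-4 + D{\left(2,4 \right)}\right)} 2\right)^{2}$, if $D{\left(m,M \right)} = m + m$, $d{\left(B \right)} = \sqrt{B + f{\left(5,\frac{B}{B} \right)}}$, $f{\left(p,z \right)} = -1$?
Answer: $\frac{1}{64} \approx 0.015625$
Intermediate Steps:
$d{\left(B \right)} = \sqrt{-1 + B}$ ($d{\left(B \right)} = \sqrt{B - 1} = \sqrt{-1 + B}$)
$D{\left(m,M \right)} = 2 m$
$\left(\frac{1}{-16 + \left(-3 + d{\left(-5 \right)}\right) \left(-4 + D{\left(2,4 \right)}\right)} 2\right)^{2} = \left(\frac{1}{-16 + \left(-3 + \sqrt{-1 - 5}\right) \left(-4 + 2 \cdot 2\right)} 2\right)^{2} = \left(\frac{1}{-16 + \left(-3 + \sqrt{-6}\right) \left(-4 + 4\right)} 2\right)^{2} = \left(\frac{1}{-16 + \left(-3 + i \sqrt{6}\right) 0} \cdot 2\right)^{2} = \left(\frac{1}{-16 + 0} \cdot 2\right)^{2} = \left(\frac{1}{-16} \cdot 2\right)^{2} = \left(\left(- \frac{1}{16}\right) 2\right)^{2} = \left(- \frac{1}{8}\right)^{2} = \frac{1}{64}$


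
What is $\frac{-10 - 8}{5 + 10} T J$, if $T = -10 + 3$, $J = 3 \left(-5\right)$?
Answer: $-126$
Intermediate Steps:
$J = -15$
$T = -7$
$\frac{-10 - 8}{5 + 10} T J = \frac{-10 - 8}{5 + 10} \left(-7\right) \left(-15\right) = - \frac{18}{15} \left(-7\right) \left(-15\right) = \left(-18\right) \frac{1}{15} \left(-7\right) \left(-15\right) = \left(- \frac{6}{5}\right) \left(-7\right) \left(-15\right) = \frac{42}{5} \left(-15\right) = -126$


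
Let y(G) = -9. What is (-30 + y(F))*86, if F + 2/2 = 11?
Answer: -3354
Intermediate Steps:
F = 10 (F = -1 + 11 = 10)
(-30 + y(F))*86 = (-30 - 9)*86 = -39*86 = -3354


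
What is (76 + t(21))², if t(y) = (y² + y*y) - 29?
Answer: 863041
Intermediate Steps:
t(y) = -29 + 2*y² (t(y) = (y² + y²) - 29 = 2*y² - 29 = -29 + 2*y²)
(76 + t(21))² = (76 + (-29 + 2*21²))² = (76 + (-29 + 2*441))² = (76 + (-29 + 882))² = (76 + 853)² = 929² = 863041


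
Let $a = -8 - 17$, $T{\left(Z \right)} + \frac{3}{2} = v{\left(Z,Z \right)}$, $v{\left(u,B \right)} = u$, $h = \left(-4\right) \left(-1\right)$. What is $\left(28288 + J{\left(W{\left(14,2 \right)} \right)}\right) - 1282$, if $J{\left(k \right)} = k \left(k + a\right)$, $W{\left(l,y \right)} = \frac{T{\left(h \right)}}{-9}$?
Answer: $\frac{8752219}{324} \approx 27013.0$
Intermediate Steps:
$h = 4$
$T{\left(Z \right)} = - \frac{3}{2} + Z$
$a = -25$
$W{\left(l,y \right)} = - \frac{5}{18}$ ($W{\left(l,y \right)} = \frac{- \frac{3}{2} + 4}{-9} = \frac{5}{2} \left(- \frac{1}{9}\right) = - \frac{5}{18}$)
$J{\left(k \right)} = k \left(-25 + k\right)$ ($J{\left(k \right)} = k \left(k - 25\right) = k \left(-25 + k\right)$)
$\left(28288 + J{\left(W{\left(14,2 \right)} \right)}\right) - 1282 = \left(28288 - \frac{5 \left(-25 - \frac{5}{18}\right)}{18}\right) - 1282 = \left(28288 - - \frac{2275}{324}\right) - 1282 = \left(28288 + \frac{2275}{324}\right) - 1282 = \frac{9167587}{324} - 1282 = \frac{8752219}{324}$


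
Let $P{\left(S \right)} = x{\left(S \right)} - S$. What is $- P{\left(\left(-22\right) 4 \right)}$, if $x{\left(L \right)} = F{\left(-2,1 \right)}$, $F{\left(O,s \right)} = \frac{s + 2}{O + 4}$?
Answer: $- \frac{179}{2} \approx -89.5$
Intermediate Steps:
$F{\left(O,s \right)} = \frac{2 + s}{4 + O}$
$x{\left(L \right)} = \frac{3}{2}$ ($x{\left(L \right)} = \frac{2 + 1}{4 - 2} = \frac{1}{2} \cdot 3 = \frac{3}{2}$)
$P{\left(S \right)} = \frac{3}{2} - S$
$- P{\left(\left(-22\right) 4 \right)} = - (\frac{3}{2} - \left(-22\right) 4) = - (\frac{3}{2} - -88) = - (\frac{3}{2} + 88) = \left(-1\right) \frac{179}{2} = - \frac{179}{2}$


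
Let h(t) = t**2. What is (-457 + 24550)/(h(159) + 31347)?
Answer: 2677/6292 ≈ 0.42546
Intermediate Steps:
(-457 + 24550)/(h(159) + 31347) = (-457 + 24550)/(159**2 + 31347) = 24093/(25281 + 31347) = 24093/56628 = 24093*(1/56628) = 2677/6292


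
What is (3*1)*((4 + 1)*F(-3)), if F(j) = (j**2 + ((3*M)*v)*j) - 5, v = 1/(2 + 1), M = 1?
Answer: 15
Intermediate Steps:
v = 1/3 ≈ 0.33333
F(j) = -5 + j + j**2 (F(j) = (j**2 + ((3*1)*(1/3))*j) - 5 = (j**2 + (3*(1/3))*j) - 5 = (j**2 + 1*j) - 5 = (j**2 + j) - 5 = (j + j**2) - 5 = -5 + j + j**2)
(3*1)*((4 + 1)*F(-3)) = (3*1)*((4 + 1)*(-5 - 3 + (-3)**2)) = 3*(5*(-5 - 3 + 9)) = 3*(5*1) = 3*5 = 15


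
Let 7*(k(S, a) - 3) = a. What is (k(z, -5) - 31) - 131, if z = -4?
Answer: -1118/7 ≈ -159.71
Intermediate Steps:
k(S, a) = 3 + a/7
(k(z, -5) - 31) - 131 = ((3 + (⅐)*(-5)) - 31) - 131 = ((3 - 5/7) - 31) - 131 = (16/7 - 31) - 131 = -201/7 - 131 = -1118/7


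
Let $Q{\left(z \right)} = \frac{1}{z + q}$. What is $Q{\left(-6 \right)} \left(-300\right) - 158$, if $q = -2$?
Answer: $- \frac{241}{2} \approx -120.5$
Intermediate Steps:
$Q{\left(z \right)} = \frac{1}{-2 + z}$ ($Q{\left(z \right)} = \frac{1}{z - 2} = \frac{1}{-2 + z}$)
$Q{\left(-6 \right)} \left(-300\right) - 158 = \frac{1}{-2 - 6} \left(-300\right) - 158 = \frac{1}{-8} \left(-300\right) - 158 = \left(- \frac{1}{8}\right) \left(-300\right) - 158 = \frac{75}{2} - 158 = - \frac{241}{2}$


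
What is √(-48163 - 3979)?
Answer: 29*I*√62 ≈ 228.35*I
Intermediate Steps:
√(-48163 - 3979) = √(-52142) = 29*I*√62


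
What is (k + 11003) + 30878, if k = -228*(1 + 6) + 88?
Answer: 40373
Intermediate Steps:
k = -1508 (k = -228*7 + 88 = -57*28 + 88 = -1596 + 88 = -1508)
(k + 11003) + 30878 = (-1508 + 11003) + 30878 = 9495 + 30878 = 40373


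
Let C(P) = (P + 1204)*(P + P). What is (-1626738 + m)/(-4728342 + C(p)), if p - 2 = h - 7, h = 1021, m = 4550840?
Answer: -1462051/108651 ≈ -13.456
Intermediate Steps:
p = 1016 (p = 2 + (1021 - 7) = 2 + 1014 = 1016)
C(P) = 2*P*(1204 + P) (C(P) = (1204 + P)*(2*P) = 2*P*(1204 + P))
(-1626738 + m)/(-4728342 + C(p)) = (-1626738 + 4550840)/(-4728342 + 2*1016*(1204 + 1016)) = 2924102/(-4728342 + 2*1016*2220) = 2924102/(-4728342 + 4511040) = 2924102/(-217302) = 2924102*(-1/217302) = -1462051/108651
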